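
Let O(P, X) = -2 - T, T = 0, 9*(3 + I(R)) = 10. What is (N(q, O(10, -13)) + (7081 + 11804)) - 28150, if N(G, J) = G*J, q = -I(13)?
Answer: -83419/9 ≈ -9268.8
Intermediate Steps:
I(R) = -17/9 (I(R) = -3 + (⅑)*10 = -3 + 10/9 = -17/9)
O(P, X) = -2 (O(P, X) = -2 - 1*0 = -2 + 0 = -2)
q = 17/9 (q = -1*(-17/9) = 17/9 ≈ 1.8889)
(N(q, O(10, -13)) + (7081 + 11804)) - 28150 = ((17/9)*(-2) + (7081 + 11804)) - 28150 = (-34/9 + 18885) - 28150 = 169931/9 - 28150 = -83419/9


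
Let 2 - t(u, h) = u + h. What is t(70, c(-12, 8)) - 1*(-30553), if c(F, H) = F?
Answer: 30497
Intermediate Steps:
t(u, h) = 2 - h - u (t(u, h) = 2 - (u + h) = 2 - (h + u) = 2 + (-h - u) = 2 - h - u)
t(70, c(-12, 8)) - 1*(-30553) = (2 - 1*(-12) - 1*70) - 1*(-30553) = (2 + 12 - 70) + 30553 = -56 + 30553 = 30497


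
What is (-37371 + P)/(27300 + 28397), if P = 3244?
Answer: -34127/55697 ≈ -0.61273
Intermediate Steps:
(-37371 + P)/(27300 + 28397) = (-37371 + 3244)/(27300 + 28397) = -34127/55697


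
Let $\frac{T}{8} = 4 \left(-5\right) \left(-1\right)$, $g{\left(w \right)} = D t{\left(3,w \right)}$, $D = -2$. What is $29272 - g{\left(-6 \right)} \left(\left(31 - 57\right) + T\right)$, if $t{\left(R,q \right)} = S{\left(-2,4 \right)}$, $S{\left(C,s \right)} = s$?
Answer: $30344$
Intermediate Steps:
$t{\left(R,q \right)} = 4$
$g{\left(w \right)} = -8$ ($g{\left(w \right)} = \left(-2\right) 4 = -8$)
$T = 160$ ($T = 8 \cdot 4 \left(-5\right) \left(-1\right) = 8 \left(\left(-20\right) \left(-1\right)\right) = 8 \cdot 20 = 160$)
$29272 - g{\left(-6 \right)} \left(\left(31 - 57\right) + T\right) = 29272 - - 8 \left(\left(31 - 57\right) + 160\right) = 29272 - - 8 \left(-26 + 160\right) = 29272 - \left(-8\right) 134 = 29272 - -1072 = 29272 + 1072 = 30344$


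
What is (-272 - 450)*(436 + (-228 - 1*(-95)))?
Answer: -218766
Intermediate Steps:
(-272 - 450)*(436 + (-228 - 1*(-95))) = -722*(436 + (-228 + 95)) = -722*(436 - 133) = -722*303 = -218766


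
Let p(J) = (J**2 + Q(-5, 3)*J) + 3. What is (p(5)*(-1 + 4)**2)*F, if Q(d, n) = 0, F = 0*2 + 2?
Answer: 504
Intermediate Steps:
F = 2 (F = 0 + 2 = 2)
p(J) = 3 + J**2 (p(J) = (J**2 + 0*J) + 3 = (J**2 + 0) + 3 = J**2 + 3 = 3 + J**2)
(p(5)*(-1 + 4)**2)*F = ((3 + 5**2)*(-1 + 4)**2)*2 = ((3 + 25)*3**2)*2 = (28*9)*2 = 252*2 = 504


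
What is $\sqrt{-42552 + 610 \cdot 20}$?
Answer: $4 i \sqrt{1897} \approx 174.22 i$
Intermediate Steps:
$\sqrt{-42552 + 610 \cdot 20} = \sqrt{-42552 + 12200} = \sqrt{-30352} = 4 i \sqrt{1897}$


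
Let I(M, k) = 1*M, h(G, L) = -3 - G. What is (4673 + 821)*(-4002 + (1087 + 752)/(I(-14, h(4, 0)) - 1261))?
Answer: -9347837722/425 ≈ -2.1995e+7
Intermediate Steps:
I(M, k) = M
(4673 + 821)*(-4002 + (1087 + 752)/(I(-14, h(4, 0)) - 1261)) = (4673 + 821)*(-4002 + (1087 + 752)/(-14 - 1261)) = 5494*(-4002 + 1839/(-1275)) = 5494*(-4002 + 1839*(-1/1275)) = 5494*(-4002 - 613/425) = 5494*(-1701463/425) = -9347837722/425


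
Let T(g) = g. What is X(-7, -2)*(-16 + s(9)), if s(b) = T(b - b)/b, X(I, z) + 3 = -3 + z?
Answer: 128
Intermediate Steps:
X(I, z) = -6 + z (X(I, z) = -3 + (-3 + z) = -6 + z)
s(b) = 0 (s(b) = (b - b)/b = 0/b = 0)
X(-7, -2)*(-16 + s(9)) = (-6 - 2)*(-16 + 0) = -8*(-16) = 128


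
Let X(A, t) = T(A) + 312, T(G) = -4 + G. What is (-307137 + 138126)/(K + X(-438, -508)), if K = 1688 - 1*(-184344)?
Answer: -169011/185902 ≈ -0.90914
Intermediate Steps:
X(A, t) = 308 + A (X(A, t) = (-4 + A) + 312 = 308 + A)
K = 186032 (K = 1688 + 184344 = 186032)
(-307137 + 138126)/(K + X(-438, -508)) = (-307137 + 138126)/(186032 + (308 - 438)) = -169011/(186032 - 130) = -169011/185902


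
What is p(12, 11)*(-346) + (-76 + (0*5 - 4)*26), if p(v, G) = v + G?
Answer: -8138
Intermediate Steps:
p(v, G) = G + v
p(12, 11)*(-346) + (-76 + (0*5 - 4)*26) = (11 + 12)*(-346) + (-76 + (0*5 - 4)*26) = 23*(-346) + (-76 + (0 - 4)*26) = -7958 + (-76 - 4*26) = -7958 + (-76 - 104) = -7958 - 180 = -8138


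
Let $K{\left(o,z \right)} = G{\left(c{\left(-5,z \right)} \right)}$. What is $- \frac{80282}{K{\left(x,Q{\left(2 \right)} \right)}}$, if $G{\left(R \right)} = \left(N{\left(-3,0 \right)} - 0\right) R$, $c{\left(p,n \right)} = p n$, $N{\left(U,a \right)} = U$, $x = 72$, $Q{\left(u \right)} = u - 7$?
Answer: $\frac{80282}{75} \approx 1070.4$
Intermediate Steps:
$Q{\left(u \right)} = -7 + u$ ($Q{\left(u \right)} = u - 7 = -7 + u$)
$c{\left(p,n \right)} = n p$
$G{\left(R \right)} = - 3 R$ ($G{\left(R \right)} = \left(-3 - 0\right) R = \left(-3 + 0\right) R = - 3 R$)
$K{\left(o,z \right)} = 15 z$ ($K{\left(o,z \right)} = - 3 z \left(-5\right) = - 3 \left(- 5 z\right) = 15 z$)
$- \frac{80282}{K{\left(x,Q{\left(2 \right)} \right)}} = - \frac{80282}{15 \left(-7 + 2\right)} = - \frac{80282}{15 \left(-5\right)} = - \frac{80282}{-75} = \left(-80282\right) \left(- \frac{1}{75}\right) = \frac{80282}{75}$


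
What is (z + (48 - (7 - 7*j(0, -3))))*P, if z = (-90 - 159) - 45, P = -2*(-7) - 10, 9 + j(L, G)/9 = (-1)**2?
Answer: -3028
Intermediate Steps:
j(L, G) = -72 (j(L, G) = -81 + 9*(-1)**2 = -81 + 9*1 = -81 + 9 = -72)
P = 4 (P = 14 - 10 = 4)
z = -294 (z = -249 - 45 = -294)
(z + (48 - (7 - 7*j(0, -3))))*P = (-294 + (48 - (7 - 7*(-72))))*4 = (-294 + (48 - (7 + 504)))*4 = (-294 + (48 - 1*511))*4 = (-294 + (48 - 511))*4 = (-294 - 463)*4 = -757*4 = -3028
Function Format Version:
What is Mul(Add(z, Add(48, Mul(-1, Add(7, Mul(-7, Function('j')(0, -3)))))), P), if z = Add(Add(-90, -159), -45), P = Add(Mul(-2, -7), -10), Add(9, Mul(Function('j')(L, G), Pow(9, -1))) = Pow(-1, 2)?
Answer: -3028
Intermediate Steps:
Function('j')(L, G) = -72 (Function('j')(L, G) = Add(-81, Mul(9, Pow(-1, 2))) = Add(-81, Mul(9, 1)) = Add(-81, 9) = -72)
P = 4 (P = Add(14, -10) = 4)
z = -294 (z = Add(-249, -45) = -294)
Mul(Add(z, Add(48, Mul(-1, Add(7, Mul(-7, Function('j')(0, -3)))))), P) = Mul(Add(-294, Add(48, Mul(-1, Add(7, Mul(-7, -72))))), 4) = Mul(Add(-294, Add(48, Mul(-1, Add(7, 504)))), 4) = Mul(Add(-294, Add(48, Mul(-1, 511))), 4) = Mul(Add(-294, Add(48, -511)), 4) = Mul(Add(-294, -463), 4) = Mul(-757, 4) = -3028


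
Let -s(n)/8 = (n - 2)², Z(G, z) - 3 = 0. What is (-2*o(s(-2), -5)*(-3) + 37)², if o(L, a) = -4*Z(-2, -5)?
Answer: 1225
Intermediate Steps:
Z(G, z) = 3 (Z(G, z) = 3 + 0 = 3)
s(n) = -8*(-2 + n)² (s(n) = -8*(n - 2)² = -8*(-2 + n)²)
o(L, a) = -12 (o(L, a) = -4*3 = -12)
(-2*o(s(-2), -5)*(-3) + 37)² = (-2*(-12)*(-3) + 37)² = (24*(-3) + 37)² = (-72 + 37)² = (-35)² = 1225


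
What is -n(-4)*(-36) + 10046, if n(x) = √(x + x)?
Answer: 10046 + 72*I*√2 ≈ 10046.0 + 101.82*I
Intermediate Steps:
n(x) = √2*√x (n(x) = √(2*x) = √2*√x)
-n(-4)*(-36) + 10046 = -√2*√(-4)*(-36) + 10046 = -√2*2*I*(-36) + 10046 = -2*I*√2*(-36) + 10046 = 72*I*√2 + 10046 = 10046 + 72*I*√2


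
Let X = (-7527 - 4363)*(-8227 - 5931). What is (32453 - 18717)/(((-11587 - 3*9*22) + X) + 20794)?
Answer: 13736/168347233 ≈ 8.1593e-5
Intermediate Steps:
X = 168338620 (X = -11890*(-14158) = 168338620)
(32453 - 18717)/(((-11587 - 3*9*22) + X) + 20794) = (32453 - 18717)/(((-11587 - 3*9*22) + 168338620) + 20794) = 13736/(((-11587 - 27*22) + 168338620) + 20794) = 13736/(((-11587 - 594) + 168338620) + 20794) = 13736/((-12181 + 168338620) + 20794) = 13736/(168326439 + 20794) = 13736/168347233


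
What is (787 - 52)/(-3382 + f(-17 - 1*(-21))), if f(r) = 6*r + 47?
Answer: -105/473 ≈ -0.22199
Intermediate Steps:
f(r) = 47 + 6*r
(787 - 52)/(-3382 + f(-17 - 1*(-21))) = (787 - 52)/(-3382 + (47 + 6*(-17 - 1*(-21)))) = 735/(-3382 + (47 + 6*(-17 + 21))) = 735/(-3382 + (47 + 6*4)) = 735/(-3382 + (47 + 24)) = 735/(-3382 + 71) = 735/(-3311) = 735*(-1/3311) = -105/473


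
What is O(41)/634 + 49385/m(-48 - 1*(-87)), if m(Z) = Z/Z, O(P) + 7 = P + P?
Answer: 31310165/634 ≈ 49385.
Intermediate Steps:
O(P) = -7 + 2*P (O(P) = -7 + (P + P) = -7 + 2*P)
m(Z) = 1
O(41)/634 + 49385/m(-48 - 1*(-87)) = (-7 + 2*41)/634 + 49385/1 = (-7 + 82)*(1/634) + 49385*1 = 75*(1/634) + 49385 = 75/634 + 49385 = 31310165/634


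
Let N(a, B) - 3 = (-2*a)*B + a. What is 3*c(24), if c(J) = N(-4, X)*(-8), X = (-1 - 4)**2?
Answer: -4776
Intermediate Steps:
X = 25 (X = (-5)**2 = 25)
N(a, B) = 3 + a - 2*B*a (N(a, B) = 3 + ((-2*a)*B + a) = 3 + (-2*B*a + a) = 3 + (a - 2*B*a) = 3 + a - 2*B*a)
c(J) = -1592 (c(J) = (3 - 4 - 2*25*(-4))*(-8) = (3 - 4 + 200)*(-8) = 199*(-8) = -1592)
3*c(24) = 3*(-1592) = -4776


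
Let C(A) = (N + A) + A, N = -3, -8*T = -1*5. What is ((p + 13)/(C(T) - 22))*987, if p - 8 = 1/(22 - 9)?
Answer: -1081752/1235 ≈ -875.91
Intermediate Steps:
T = 5/8 (T = -(-1)*5/8 = -⅛*(-5) = 5/8 ≈ 0.62500)
p = 105/13 (p = 8 + 1/(22 - 9) = 8 + 1/13 = 105/13 ≈ 8.0769)
C(A) = -3 + 2*A (C(A) = (-3 + A) + A = -3 + 2*A)
((p + 13)/(C(T) - 22))*987 = ((105/13 + 13)/((-3 + 2*(5/8)) - 22))*987 = (274/(13*((-3 + 5/4) - 22)))*987 = (274/(13*(-7/4 - 22)))*987 = (274/(13*(-95/4)))*987 = ((274/13)*(-4/95))*987 = -1096/1235*987 = -1081752/1235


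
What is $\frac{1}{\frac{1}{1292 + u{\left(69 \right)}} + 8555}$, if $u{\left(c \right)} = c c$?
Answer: $\frac{6053}{51783416} \approx 0.00011689$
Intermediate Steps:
$u{\left(c \right)} = c^{2}$
$\frac{1}{\frac{1}{1292 + u{\left(69 \right)}} + 8555} = \frac{1}{\frac{1}{1292 + 69^{2}} + 8555} = \frac{1}{\frac{1}{1292 + 4761} + 8555} = \frac{1}{\frac{1}{6053} + 8555} = \frac{1}{\frac{51783416}{6053}} = \frac{6053}{51783416}$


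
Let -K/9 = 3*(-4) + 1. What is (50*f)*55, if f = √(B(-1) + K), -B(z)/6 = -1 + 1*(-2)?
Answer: 8250*√13 ≈ 29746.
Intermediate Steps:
K = 99 (K = -9*(3*(-4) + 1) = -9*(-12 + 1) = -9*(-11) = 99)
B(z) = 18 (B(z) = -6*(-1 + 1*(-2)) = -6*(-1 - 2) = -6*(-3) = 18)
f = 3*√13 (f = √(18 + 99) = √117 = 3*√13 ≈ 10.817)
(50*f)*55 = (50*(3*√13))*55 = (150*√13)*55 = 8250*√13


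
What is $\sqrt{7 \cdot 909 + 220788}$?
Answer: $3 \sqrt{25239} \approx 476.6$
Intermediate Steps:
$\sqrt{7 \cdot 909 + 220788} = \sqrt{6363 + 220788} = \sqrt{227151} = 3 \sqrt{25239}$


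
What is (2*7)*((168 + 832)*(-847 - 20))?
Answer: -12138000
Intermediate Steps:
(2*7)*((168 + 832)*(-847 - 20)) = 14*(1000*(-867)) = 14*(-867000) = -12138000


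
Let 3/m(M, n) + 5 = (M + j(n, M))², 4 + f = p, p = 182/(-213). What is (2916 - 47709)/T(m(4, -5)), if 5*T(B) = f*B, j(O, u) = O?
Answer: -31803030/517 ≈ -61515.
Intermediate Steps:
p = -182/213 (p = 182*(-1/213) = -182/213 ≈ -0.85446)
f = -1034/213 (f = -4 - 182/213 = -1034/213 ≈ -4.8545)
m(M, n) = 3/(-5 + (M + n)²)
T(B) = -1034*B/1065 (T(B) = (-1034*B/213)/5 = -1034*B/1065)
(2916 - 47709)/T(m(4, -5)) = (2916 - 47709)/((-1034/(355*(-5 + (4 - 5)²)))) = -44793/((-1034/(355*(-5 + (-1)²)))) = -44793/((-1034/(355*(-5 + 1)))) = -44793/((-1034/(355*(-4)))) = -44793/((-1034*(-1)/(355*4))) = -44793/((-1034/1065*(-¾))) = -44793/517/710 = -44793*710/517 = -31803030/517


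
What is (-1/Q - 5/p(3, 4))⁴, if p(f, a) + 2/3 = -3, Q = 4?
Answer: 5764801/3748096 ≈ 1.5381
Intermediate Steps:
p(f, a) = -11/3 (p(f, a) = -⅔ - 3 = -11/3)
(-1/Q - 5/p(3, 4))⁴ = (-1/4 - 5/(-11/3))⁴ = (-1*¼ - 5*(-3/11))⁴ = (-¼ + 15/11)⁴ = (49/44)⁴ = 5764801/3748096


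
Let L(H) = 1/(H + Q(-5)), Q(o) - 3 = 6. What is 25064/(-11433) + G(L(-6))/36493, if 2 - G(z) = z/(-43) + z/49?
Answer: -1927141581536/879091956183 ≈ -2.1922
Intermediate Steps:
Q(o) = 9 (Q(o) = 3 + 6 = 9)
L(H) = 1/(9 + H) (L(H) = 1/(H + 9) = 1/(9 + H))
G(z) = 2 + 6*z/2107 (G(z) = 2 - (z/(-43) + z/49) = 2 - (z*(-1/43) + z*(1/49)) = 2 - (-z/43 + z/49) = 2 - (-6)*z/2107 = 2 + 6*z/2107)
25064/(-11433) + G(L(-6))/36493 = 25064/(-11433) + (2 + 6/(2107*(9 - 6)))/36493 = 25064*(-1/11433) + (2 + (6/2107)/3)*(1/36493) = -25064/11433 + (2 + (6/2107)*(1/3))*(1/36493) = -25064/11433 + (2 + 2/2107)*(1/36493) = -25064/11433 + (4216/2107)*(1/36493) = -25064/11433 + 4216/76890751 = -1927141581536/879091956183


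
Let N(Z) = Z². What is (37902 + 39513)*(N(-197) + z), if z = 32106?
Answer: 5489884725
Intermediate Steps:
(37902 + 39513)*(N(-197) + z) = (37902 + 39513)*((-197)² + 32106) = 77415*(38809 + 32106) = 77415*70915 = 5489884725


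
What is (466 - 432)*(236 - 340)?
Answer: -3536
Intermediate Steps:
(466 - 432)*(236 - 340) = 34*(-104) = -3536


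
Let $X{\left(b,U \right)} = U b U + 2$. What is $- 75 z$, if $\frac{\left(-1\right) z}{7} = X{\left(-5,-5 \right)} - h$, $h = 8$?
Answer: $-68775$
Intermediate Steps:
$X{\left(b,U \right)} = 2 + b U^{2}$ ($X{\left(b,U \right)} = b U^{2} + 2 = 2 + b U^{2}$)
$z = 917$ ($z = - 7 \left(\left(2 - 5 \left(-5\right)^{2}\right) - 8\right) = - 7 \left(\left(2 - 125\right) - 8\right) = - 7 \left(-123 - 8\right) = \left(-7\right) \left(-131\right) = 917$)
$- 75 z = \left(-75\right) 917 = -68775$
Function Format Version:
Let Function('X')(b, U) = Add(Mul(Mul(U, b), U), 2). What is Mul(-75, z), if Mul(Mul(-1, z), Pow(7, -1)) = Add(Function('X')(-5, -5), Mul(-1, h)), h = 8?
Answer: -68775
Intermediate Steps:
Function('X')(b, U) = Add(2, Mul(b, Pow(U, 2))) (Function('X')(b, U) = Add(Mul(b, Pow(U, 2)), 2) = Add(2, Mul(b, Pow(U, 2))))
z = 917 (z = Mul(-7, Add(Add(2, Mul(-5, Pow(-5, 2))), Mul(-1, 8))) = Mul(-7, Add(Add(2, Mul(-5, 25)), -8)) = Mul(-7, Add(Add(2, -125), -8)) = Mul(-7, Add(-123, -8)) = Mul(-7, -131) = 917)
Mul(-75, z) = Mul(-75, 917) = -68775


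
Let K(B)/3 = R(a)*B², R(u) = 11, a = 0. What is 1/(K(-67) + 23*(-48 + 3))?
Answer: 1/147102 ≈ 6.7980e-6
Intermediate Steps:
K(B) = 33*B² (K(B) = 3*(11*B²) = 33*B²)
1/(K(-67) + 23*(-48 + 3)) = 1/(33*(-67)² + 23*(-48 + 3)) = 1/(33*4489 + 23*(-45)) = 1/(148137 - 1035) = 1/147102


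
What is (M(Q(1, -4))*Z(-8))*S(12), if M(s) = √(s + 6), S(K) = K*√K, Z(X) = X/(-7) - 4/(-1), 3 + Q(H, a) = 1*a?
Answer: 864*I*√3/7 ≈ 213.78*I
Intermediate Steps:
Q(H, a) = -3 + a (Q(H, a) = -3 + 1*a = -3 + a)
Z(X) = 4 - X/7 (Z(X) = X*(-⅐) - 4*(-1) = -X/7 + 4 = 4 - X/7)
S(K) = K^(3/2)
M(s) = √(6 + s)
(M(Q(1, -4))*Z(-8))*S(12) = (√(6 + (-3 - 4))*(4 - ⅐*(-8)))*12^(3/2) = (√(6 - 7)*(4 + 8/7))*(24*√3) = (√(-1)*(36/7))*(24*√3) = (I*(36/7))*(24*√3) = (36*I/7)*(24*√3) = 864*I*√3/7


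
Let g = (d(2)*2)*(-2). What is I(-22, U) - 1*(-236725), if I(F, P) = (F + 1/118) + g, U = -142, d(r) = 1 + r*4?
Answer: 27926707/118 ≈ 2.3667e+5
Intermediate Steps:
d(r) = 1 + 4*r
g = -36 (g = ((1 + 4*2)*2)*(-2) = ((1 + 8)*2)*(-2) = (9*2)*(-2) = 18*(-2) = -36)
I(F, P) = -4247/118 + F (I(F, P) = (F + 1/118) - 36 = (1/118 + F) - 36 = -4247/118 + F)
I(-22, U) - 1*(-236725) = (-4247/118 - 22) - 1*(-236725) = -6843/118 + 236725 = 27926707/118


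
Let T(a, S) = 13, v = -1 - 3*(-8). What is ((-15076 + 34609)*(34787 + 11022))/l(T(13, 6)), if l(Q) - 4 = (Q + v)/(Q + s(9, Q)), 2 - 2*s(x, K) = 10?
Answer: 894787197/8 ≈ 1.1185e+8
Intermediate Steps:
s(x, K) = -4 (s(x, K) = 1 - ½*10 = 1 - 5 = -4)
v = 23 (v = -1 + 24 = 23)
l(Q) = 4 + (23 + Q)/(-4 + Q) (l(Q) = 4 + (Q + 23)/(Q - 4) = 4 + (23 + Q)/(-4 + Q))
((-15076 + 34609)*(34787 + 11022))/l(T(13, 6)) = ((-15076 + 34609)*(34787 + 11022))/(((7 + 5*13)/(-4 + 13))) = (19533*45809)/(((7 + 65)/9)) = 894787197/(((⅑)*72)) = 894787197/8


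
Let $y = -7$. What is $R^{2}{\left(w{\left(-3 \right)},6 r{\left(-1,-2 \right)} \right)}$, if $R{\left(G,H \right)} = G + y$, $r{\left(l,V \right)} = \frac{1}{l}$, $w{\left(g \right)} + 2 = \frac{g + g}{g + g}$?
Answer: $64$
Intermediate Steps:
$w{\left(g \right)} = -1$ ($w{\left(g \right)} = -2 + \frac{g + g}{g + g} = -2 + \frac{2 g}{2 g} = -2 + 2 g \frac{1}{2 g} = -2 + 1 = -1$)
$R{\left(G,H \right)} = -7 + G$ ($R{\left(G,H \right)} = G - 7 = -7 + G$)
$R^{2}{\left(w{\left(-3 \right)},6 r{\left(-1,-2 \right)} \right)} = \left(-7 - 1\right)^{2} = \left(-8\right)^{2} = 64$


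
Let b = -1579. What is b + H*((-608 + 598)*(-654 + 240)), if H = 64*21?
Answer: 5562581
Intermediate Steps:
H = 1344
b + H*((-608 + 598)*(-654 + 240)) = -1579 + 1344*((-608 + 598)*(-654 + 240)) = -1579 + 1344*(-10*(-414)) = -1579 + 1344*4140 = -1579 + 5564160 = 5562581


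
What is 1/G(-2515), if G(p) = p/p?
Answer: 1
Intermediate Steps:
G(p) = 1
1/G(-2515) = 1/1 = 1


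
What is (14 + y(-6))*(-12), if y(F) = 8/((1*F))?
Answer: -152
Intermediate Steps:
y(F) = 8/F
(14 + y(-6))*(-12) = (14 + 8/(-6))*(-12) = (14 + 8*(-⅙))*(-12) = (14 - 4/3)*(-12) = (38/3)*(-12) = -152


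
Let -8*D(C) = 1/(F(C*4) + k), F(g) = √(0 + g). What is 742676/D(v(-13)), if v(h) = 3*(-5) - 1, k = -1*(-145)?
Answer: -861504160 - 47531264*I ≈ -8.615e+8 - 4.7531e+7*I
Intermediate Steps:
k = 145
F(g) = √g
v(h) = -16 (v(h) = -15 - 1 = -16)
D(C) = -1/(8*(145 + 2*√C)) (D(C) = -1/(8*(√(C*4) + 145)) = -1/(8*(√(4*C) + 145)) = -1/(8*(2*√C + 145)) = -1/(8*(145 + 2*√C)))
742676/D(v(-13)) = 742676/((-1/(1160 + 16*√(-16)))) = 742676/((-1/(1160 + 16*(4*I)))) = 742676/((-1/(1160 + 64*I))) = 742676/((-(1160 - 64*I)/1349696)) = 742676*(-1160 - 64*I) = -861504160 - 47531264*I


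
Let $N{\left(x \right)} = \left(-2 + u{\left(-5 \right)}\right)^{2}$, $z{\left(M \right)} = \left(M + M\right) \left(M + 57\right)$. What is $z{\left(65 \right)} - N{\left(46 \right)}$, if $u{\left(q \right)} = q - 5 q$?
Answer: $15536$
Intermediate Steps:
$u{\left(q \right)} = - 4 q$
$z{\left(M \right)} = 2 M \left(57 + M\right)$
$N{\left(x \right)} = 324$ ($N{\left(x \right)} = \left(-2 - -20\right)^{2} = \left(-2 + 20\right)^{2} = 18^{2} = 324$)
$z{\left(65 \right)} - N{\left(46 \right)} = 2 \cdot 65 \left(57 + 65\right) - 324 = 2 \cdot 65 \cdot 122 - 324 = 15860 - 324 = 15536$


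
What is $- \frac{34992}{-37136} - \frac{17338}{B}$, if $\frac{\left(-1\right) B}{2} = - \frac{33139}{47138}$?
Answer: $- \frac{948379391369}{76915619} \approx -12330.0$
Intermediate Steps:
$B = \frac{33139}{23569}$ ($B = - 2 \left(- \frac{33139}{47138}\right) = - 2 \left(\left(-33139\right) \frac{1}{47138}\right) = \left(-2\right) \left(- \frac{33139}{47138}\right) = \frac{33139}{23569} \approx 1.406$)
$- \frac{34992}{-37136} - \frac{17338}{B} = - \frac{34992}{-37136} - \frac{17338}{\frac{33139}{23569}} = \left(-34992\right) \left(- \frac{1}{37136}\right) - \frac{408639322}{33139} = \frac{2187}{2321} - \frac{408639322}{33139} = - \frac{948379391369}{76915619}$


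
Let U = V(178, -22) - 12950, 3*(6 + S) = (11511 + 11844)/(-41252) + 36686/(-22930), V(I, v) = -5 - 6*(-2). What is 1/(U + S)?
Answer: -1418862540/18373875480971 ≈ -7.7222e-5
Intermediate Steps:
V(I, v) = 7 (V(I, v) = -5 + 12 = 7)
S = -9537625751/1418862540 (S = -6 + ((11511 + 11844)/(-41252) + 36686/(-22930))/3 = -6 + (23355*(-1/41252) + 36686*(-1/22930))/3 = -6 + (-23355/41252 - 18343/11465)/3 = -6 + (⅓)*(-1024450511/472954180) = -6 - 1024450511/1418862540 = -9537625751/1418862540 ≈ -6.7220)
U = -12943 (U = 7 - 12950 = -12943)
1/(U + S) = 1/(-12943 - 9537625751/1418862540) = 1/(-18373875480971/1418862540) = -1418862540/18373875480971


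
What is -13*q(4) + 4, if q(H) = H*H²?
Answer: -828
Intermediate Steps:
q(H) = H³
-13*q(4) + 4 = -13*4³ + 4 = -13*64 + 4 = -832 + 4 = -828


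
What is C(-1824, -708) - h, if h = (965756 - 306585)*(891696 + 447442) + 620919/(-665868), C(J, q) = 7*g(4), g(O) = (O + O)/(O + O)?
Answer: -195925207757873023/221956 ≈ -8.8272e+11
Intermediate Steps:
g(O) = 1 (g(O) = (2*O)/((2*O)) = (2*O)*(1/(2*O)) = 1)
C(J, q) = 7 (C(J, q) = 7*1 = 7)
h = 195925207759426715/221956 (h = 659171*1339138 + 620919*(-1/665868) = 882720934598 - 206973/221956 = 195925207759426715/221956 ≈ 8.8272e+11)
C(-1824, -708) - h = 7 - 1*195925207759426715/221956 = 7 - 195925207759426715/221956 = -195925207757873023/221956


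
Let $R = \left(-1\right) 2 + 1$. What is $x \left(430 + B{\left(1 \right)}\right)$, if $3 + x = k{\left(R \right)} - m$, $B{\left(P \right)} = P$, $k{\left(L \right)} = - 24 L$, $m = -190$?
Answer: $90941$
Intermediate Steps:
$R = -1$ ($R = -2 + 1 = -1$)
$x = 211$ ($x = -3 - -214 = -3 + \left(24 + 190\right) = -3 + 214 = 211$)
$x \left(430 + B{\left(1 \right)}\right) = 211 \left(430 + 1\right) = 211 \cdot 431 = 90941$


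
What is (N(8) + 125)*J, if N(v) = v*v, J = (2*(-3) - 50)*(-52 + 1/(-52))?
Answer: 7157430/13 ≈ 5.5057e+5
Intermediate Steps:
J = 37870/13 (J = (-6 - 50)*(-52 + 1*(-1/52)) = -56*(-52 - 1/52) = -56*(-2705/52) = 37870/13 ≈ 2913.1)
N(v) = v²
(N(8) + 125)*J = (8² + 125)*(37870/13) = (64 + 125)*(37870/13) = 189*(37870/13) = 7157430/13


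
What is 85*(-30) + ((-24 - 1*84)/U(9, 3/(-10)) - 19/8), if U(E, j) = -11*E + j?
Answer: -6755809/2648 ≈ -2551.3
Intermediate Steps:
U(E, j) = j - 11*E
85*(-30) + ((-24 - 1*84)/U(9, 3/(-10)) - 19/8) = 85*(-30) + ((-24 - 1*84)/(3/(-10) - 11*9) - 19/8) = -2550 + ((-24 - 84)/(3*(-⅒) - 99) - 19*⅛) = -2550 + (-108/(-3/10 - 99) - 19/8) = -2550 + (-108/(-993/10) - 19/8) = -2550 + (-108*(-10/993) - 19/8) = -2550 + (360/331 - 19/8) = -2550 - 3409/2648 = -6755809/2648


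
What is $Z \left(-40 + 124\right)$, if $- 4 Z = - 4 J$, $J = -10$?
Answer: $-840$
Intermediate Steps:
$Z = -10$ ($Z = - \frac{\left(-4\right) \left(-10\right)}{4} = \left(- \frac{1}{4}\right) 40 = -10$)
$Z \left(-40 + 124\right) = - 10 \left(-40 + 124\right) = \left(-10\right) 84 = -840$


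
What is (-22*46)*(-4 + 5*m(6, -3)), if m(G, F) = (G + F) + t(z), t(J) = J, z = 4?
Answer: -31372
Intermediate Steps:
m(G, F) = 4 + F + G (m(G, F) = (G + F) + 4 = (F + G) + 4 = 4 + F + G)
(-22*46)*(-4 + 5*m(6, -3)) = (-22*46)*(-4 + 5*(4 - 3 + 6)) = -1012*(-4 + 5*7) = -1012*(-4 + 35) = -1012*31 = -31372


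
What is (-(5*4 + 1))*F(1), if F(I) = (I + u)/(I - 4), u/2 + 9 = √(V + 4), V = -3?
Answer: -105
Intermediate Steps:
u = -16 (u = -18 + 2*√(-3 + 4) = -18 + 2*√1 = -18 + 2*1 = -18 + 2 = -16)
F(I) = (-16 + I)/(-4 + I) (F(I) = (I - 16)/(I - 4) = (-16 + I)/(-4 + I))
(-(5*4 + 1))*F(1) = (-(5*4 + 1))*((-16 + 1)/(-4 + 1)) = (-(20 + 1))*(-15/(-3)) = (-1*21)*(-⅓*(-15)) = -21*5 = -105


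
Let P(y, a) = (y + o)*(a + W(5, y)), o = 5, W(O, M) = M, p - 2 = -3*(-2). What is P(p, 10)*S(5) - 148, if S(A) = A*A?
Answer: 5702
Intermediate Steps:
p = 8 (p = 2 - 3*(-2) = 2 + 6 = 8)
P(y, a) = (5 + y)*(a + y) (P(y, a) = (y + 5)*(a + y) = (5 + y)*(a + y))
S(A) = A²
P(p, 10)*S(5) - 148 = (8² + 5*10 + 5*8 + 10*8)*5² - 148 = (64 + 50 + 40 + 80)*25 - 148 = 234*25 - 148 = 5850 - 148 = 5702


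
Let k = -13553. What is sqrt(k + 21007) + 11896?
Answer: 11896 + sqrt(7454) ≈ 11982.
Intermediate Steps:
sqrt(k + 21007) + 11896 = sqrt(-13553 + 21007) + 11896 = sqrt(7454) + 11896 = 11896 + sqrt(7454)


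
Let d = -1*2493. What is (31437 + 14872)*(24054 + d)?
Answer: 998468349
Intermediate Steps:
d = -2493
(31437 + 14872)*(24054 + d) = (31437 + 14872)*(24054 - 2493) = 46309*21561 = 998468349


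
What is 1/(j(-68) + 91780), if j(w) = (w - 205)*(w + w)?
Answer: 1/128908 ≈ 7.7575e-6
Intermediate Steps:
j(w) = 2*w*(-205 + w) (j(w) = (-205 + w)*(2*w) = 2*w*(-205 + w))
1/(j(-68) + 91780) = 1/(2*(-68)*(-205 - 68) + 91780) = 1/(2*(-68)*(-273) + 91780) = 1/(37128 + 91780) = 1/128908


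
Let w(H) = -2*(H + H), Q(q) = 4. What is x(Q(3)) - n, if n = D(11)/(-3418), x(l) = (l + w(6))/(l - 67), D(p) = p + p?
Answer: 34873/107667 ≈ 0.32390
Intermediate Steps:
w(H) = -4*H
D(p) = 2*p
x(l) = (-24 + l)/(-67 + l) (x(l) = (l - 4*6)/(l - 67) = (l - 24)/(-67 + l) = (-24 + l)/(-67 + l))
n = -11/1709 (n = (2*11)/(-3418) = 22*(-1/3418) = -11/1709 ≈ -0.0064365)
x(Q(3)) - n = (-24 + 4)/(-67 + 4) - 1*(-11/1709) = -20/(-63) + 11/1709 = -1/63*(-20) + 11/1709 = 20/63 + 11/1709 = 34873/107667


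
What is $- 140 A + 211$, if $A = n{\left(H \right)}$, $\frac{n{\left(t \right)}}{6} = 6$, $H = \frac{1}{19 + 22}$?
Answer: $-4829$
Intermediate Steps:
$H = \frac{1}{41} \approx 0.02439$
$n{\left(t \right)} = 36$ ($n{\left(t \right)} = 6 \cdot 6 = 36$)
$A = 36$
$- 140 A + 211 = \left(-140\right) 36 + 211 = -5040 + 211 = -4829$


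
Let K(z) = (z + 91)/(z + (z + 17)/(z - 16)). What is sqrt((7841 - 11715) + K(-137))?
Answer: 2*I*sqrt(46736519101)/6947 ≈ 62.239*I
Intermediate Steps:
K(z) = (91 + z)/(z + (17 + z)/(-16 + z))
sqrt((7841 - 11715) + K(-137)) = sqrt((7841 - 11715) + (-1456 + (-137)**2 + 75*(-137))/(17 + (-137)**2 - 15*(-137))) = sqrt(-3874 + (-1456 + 18769 - 10275)/(17 + 18769 + 2055)) = sqrt(-3874 + 7038/20841) = sqrt(-3874 + (1/20841)*7038) = sqrt(-3874 + 2346/6947) = sqrt(-26910332/6947) = 2*I*sqrt(46736519101)/6947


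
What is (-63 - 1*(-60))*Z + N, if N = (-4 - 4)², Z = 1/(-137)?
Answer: 8771/137 ≈ 64.022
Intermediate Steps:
Z = -1/137 ≈ -0.0072993
N = 64 (N = (-8)² = 64)
(-63 - 1*(-60))*Z + N = (-63 - 1*(-60))*(-1/137) + 64 = (-63 + 60)*(-1/137) + 64 = -3*(-1/137) + 64 = 3/137 + 64 = 8771/137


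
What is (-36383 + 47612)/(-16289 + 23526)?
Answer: 11229/7237 ≈ 1.5516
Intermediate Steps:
(-36383 + 47612)/(-16289 + 23526) = 11229/7237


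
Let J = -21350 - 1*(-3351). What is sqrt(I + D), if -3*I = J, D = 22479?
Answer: 2*sqrt(64077)/3 ≈ 168.76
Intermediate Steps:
J = -17999 (J = -21350 + 3351 = -17999)
I = 17999/3 (I = -1/3*(-17999) = 17999/3 ≈ 5999.7)
sqrt(I + D) = sqrt(17999/3 + 22479) = sqrt(85436/3) = 2*sqrt(64077)/3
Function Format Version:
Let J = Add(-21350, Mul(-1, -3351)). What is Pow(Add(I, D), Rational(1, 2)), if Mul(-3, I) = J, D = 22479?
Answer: Mul(Rational(2, 3), Pow(64077, Rational(1, 2))) ≈ 168.76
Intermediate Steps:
J = -17999 (J = Add(-21350, 3351) = -17999)
I = Rational(17999, 3) (I = Mul(Rational(-1, 3), -17999) = Rational(17999, 3) ≈ 5999.7)
Pow(Add(I, D), Rational(1, 2)) = Pow(Add(Rational(17999, 3), 22479), Rational(1, 2)) = Pow(Rational(85436, 3), Rational(1, 2)) = Mul(Rational(2, 3), Pow(64077, Rational(1, 2)))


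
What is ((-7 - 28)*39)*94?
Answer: -128310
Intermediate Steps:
((-7 - 28)*39)*94 = -35*39*94 = -1365*94 = -128310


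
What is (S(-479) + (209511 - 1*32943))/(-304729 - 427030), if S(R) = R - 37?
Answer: -176052/731759 ≈ -0.24059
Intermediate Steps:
S(R) = -37 + R
(S(-479) + (209511 - 1*32943))/(-304729 - 427030) = ((-37 - 479) + (209511 - 1*32943))/(-304729 - 427030) = (-516 + (209511 - 32943))/(-731759) = (-516 + 176568)*(-1/731759) = 176052*(-1/731759) = -176052/731759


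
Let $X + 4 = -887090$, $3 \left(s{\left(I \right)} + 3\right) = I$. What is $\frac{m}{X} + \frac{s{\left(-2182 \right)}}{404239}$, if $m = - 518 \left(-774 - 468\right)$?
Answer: $- \frac{43452910067}{59766331911} \approx -0.72705$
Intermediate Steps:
$s{\left(I \right)} = -3 + \frac{I}{3}$
$m = 643356$ ($m = \left(-518\right) \left(-1242\right) = 643356$)
$X = -887094$ ($X = -4 - 887090 = -887094$)
$\frac{m}{X} + \frac{s{\left(-2182 \right)}}{404239} = \frac{643356}{-887094} + \frac{-3 + \frac{1}{3} \left(-2182\right)}{404239} = 643356 \left(- \frac{1}{887094}\right) + \left(-3 - \frac{2182}{3}\right) \frac{1}{404239} = - \frac{35742}{49283} - \frac{2191}{1212717} = - \frac{43452910067}{59766331911}$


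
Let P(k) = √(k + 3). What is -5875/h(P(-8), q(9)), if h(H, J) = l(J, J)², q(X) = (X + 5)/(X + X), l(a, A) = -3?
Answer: -5875/9 ≈ -652.78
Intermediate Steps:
P(k) = √(3 + k)
q(X) = (5 + X)/(2*X) (q(X) = (5 + X)/((2*X)) = (5 + X)*(1/(2*X)) = (5 + X)/(2*X))
h(H, J) = 9 (h(H, J) = (-3)² = 9)
-5875/h(P(-8), q(9)) = -5875/9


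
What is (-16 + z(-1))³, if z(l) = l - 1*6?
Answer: -12167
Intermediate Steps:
z(l) = -6 + l (z(l) = l - 6 = -6 + l)
(-16 + z(-1))³ = (-16 + (-6 - 1))³ = (-16 - 7)³ = (-23)³ = -12167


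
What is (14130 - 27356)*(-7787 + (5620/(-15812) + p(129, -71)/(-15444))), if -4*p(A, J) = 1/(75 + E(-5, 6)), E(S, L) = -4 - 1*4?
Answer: 12575785416584041/122100264 ≈ 1.0300e+8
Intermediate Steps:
E(S, L) = -8 (E(S, L) = -4 - 4 = -8)
p(A, J) = -1/268 (p(A, J) = -1/(4*(75 - 8)) = -1/4/67 = -1/4*1/67 = -1/268)
(14130 - 27356)*(-7787 + (5620/(-15812) + p(129, -71)/(-15444))) = (14130 - 27356)*(-7787 + (5620/(-15812) - 1/268/(-15444))) = -13226*(-7787 + (5620*(-1/15812) - 1/268*(-1/15444))) = -13226*(-7787 + (-1405/3953 + 1/4138992)) = -13226*(-7787 - 86795221/244200528) = -13226*(-1901676306757/244200528) = 12575785416584041/122100264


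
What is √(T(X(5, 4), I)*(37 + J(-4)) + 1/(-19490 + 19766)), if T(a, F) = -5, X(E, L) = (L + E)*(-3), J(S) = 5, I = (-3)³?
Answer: 11*I*√33051/138 ≈ 14.491*I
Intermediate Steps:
I = -27
X(E, L) = -3*E - 3*L (X(E, L) = (E + L)*(-3) = -3*E - 3*L)
√(T(X(5, 4), I)*(37 + J(-4)) + 1/(-19490 + 19766)) = √(-5*(37 + 5) + 1/(-19490 + 19766)) = √(-5*42 + 1/276) = √(-210 + 1/276) = √(-57959/276) = 11*I*√33051/138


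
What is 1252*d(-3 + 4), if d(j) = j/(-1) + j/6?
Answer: -3130/3 ≈ -1043.3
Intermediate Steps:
d(j) = -5*j/6 (d(j) = j*(-1) + j*(1/6) = -j + j/6 = -5*j/6)
1252*d(-3 + 4) = 1252*(-5*(-3 + 4)/6) = 1252*(-5/6*1) = 1252*(-5/6) = -3130/3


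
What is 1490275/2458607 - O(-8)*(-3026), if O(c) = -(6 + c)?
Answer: 14880979839/2458607 ≈ 6052.6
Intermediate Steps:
O(c) = -6 - c
1490275/2458607 - O(-8)*(-3026) = 1490275/2458607 - (-6 - 1*(-8))*(-3026) = 1490275*(1/2458607) - (-6 + 8)*(-3026) = 1490275/2458607 - 2*(-3026) = 1490275/2458607 - 1*(-6052) = 1490275/2458607 + 6052 = 14880979839/2458607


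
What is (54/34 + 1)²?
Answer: 1936/289 ≈ 6.6990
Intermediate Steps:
(54/34 + 1)² = (54*(1/34) + 1)² = (27/17 + 1)² = (44/17)² = 1936/289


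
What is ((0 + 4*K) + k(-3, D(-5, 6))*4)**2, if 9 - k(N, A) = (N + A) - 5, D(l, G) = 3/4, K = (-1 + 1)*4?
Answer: 4225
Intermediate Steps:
K = 0 (K = 0*4 = 0)
D(l, G) = 3/4 (D(l, G) = 3*(1/4) = 3/4)
k(N, A) = 14 - A - N (k(N, A) = 9 - ((N + A) - 5) = 9 - ((A + N) - 5) = 9 - (-5 + A + N) = 9 + (5 - A - N) = 14 - A - N)
((0 + 4*K) + k(-3, D(-5, 6))*4)**2 = ((0 + 4*0) + (14 - 1*3/4 - 1*(-3))*4)**2 = ((0 + 0) + (14 - 3/4 + 3)*4)**2 = (0 + (65/4)*4)**2 = (0 + 65)**2 = 65**2 = 4225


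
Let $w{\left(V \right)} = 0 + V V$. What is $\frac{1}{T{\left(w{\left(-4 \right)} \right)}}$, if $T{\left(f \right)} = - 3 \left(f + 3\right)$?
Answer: $- \frac{1}{57} \approx -0.017544$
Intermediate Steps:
$w{\left(V \right)} = V^{2}$ ($w{\left(V \right)} = 0 + V^{2} = V^{2}$)
$T{\left(f \right)} = -9 - 3 f$ ($T{\left(f \right)} = - 3 \left(3 + f\right) = -9 - 3 f$)
$\frac{1}{T{\left(w{\left(-4 \right)} \right)}} = \frac{1}{-9 - 3 \left(-4\right)^{2}} = \frac{1}{-9 - 48} = \frac{1}{-57} = - \frac{1}{57}$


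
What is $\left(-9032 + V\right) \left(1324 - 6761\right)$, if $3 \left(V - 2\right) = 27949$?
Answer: $- \frac{4670383}{3} \approx -1.5568 \cdot 10^{6}$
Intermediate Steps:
$V = \frac{27955}{3}$ ($V = 2 + \frac{1}{3} \cdot 27949 = 2 + \frac{27949}{3} = \frac{27955}{3} \approx 9318.3$)
$\left(-9032 + V\right) \left(1324 - 6761\right) = \left(-9032 + \frac{27955}{3}\right) \left(1324 - 6761\right) = \frac{859}{3} \left(-5437\right) = - \frac{4670383}{3}$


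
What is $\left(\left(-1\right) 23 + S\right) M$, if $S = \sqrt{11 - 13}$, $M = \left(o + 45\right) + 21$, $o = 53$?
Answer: $-2737 + 119 i \sqrt{2} \approx -2737.0 + 168.29 i$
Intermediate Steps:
$M = 119$ ($M = \left(53 + 45\right) + 21 = 98 + 21 = 119$)
$S = i \sqrt{2}$ ($S = \sqrt{-2} = i \sqrt{2} \approx 1.4142 i$)
$\left(\left(-1\right) 23 + S\right) M = \left(\left(-1\right) 23 + i \sqrt{2}\right) 119 = \left(-23 + i \sqrt{2}\right) 119 = -2737 + 119 i \sqrt{2}$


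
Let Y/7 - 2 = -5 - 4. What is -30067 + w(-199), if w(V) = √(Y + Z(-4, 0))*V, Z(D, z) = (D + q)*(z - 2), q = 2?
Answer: -30067 - 597*I*√5 ≈ -30067.0 - 1334.9*I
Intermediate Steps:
Z(D, z) = (-2 + z)*(2 + D) (Z(D, z) = (D + 2)*(z - 2) = (2 + D)*(-2 + z) = (-2 + z)*(2 + D))
Y = -49 (Y = 14 + 7*(-5 - 4) = 14 + 7*(-9) = 14 - 63 = -49)
w(V) = 3*I*V*√5 (w(V) = √(-49 + (-4 - 2*(-4) + 2*0 - 4*0))*V = √(-49 + (-4 + 8 + 0 + 0))*V = √(-49 + 4)*V = √(-45)*V = (3*I*√5)*V = 3*I*V*√5)
-30067 + w(-199) = -30067 + 3*I*(-199)*√5 = -30067 - 597*I*√5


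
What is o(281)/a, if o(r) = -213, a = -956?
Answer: 213/956 ≈ 0.22280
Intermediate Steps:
o(281)/a = -213/(-956) = -213*(-1/956) = 213/956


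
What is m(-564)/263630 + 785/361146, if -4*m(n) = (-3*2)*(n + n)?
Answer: -202054741/47604459990 ≈ -0.0042444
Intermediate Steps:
m(n) = 3*n (m(n) = -(-3*2)*(n + n)/4 = -(-3)*2*n/2 = -(-3)*n = 3*n)
m(-564)/263630 + 785/361146 = (3*(-564))/263630 + 785/361146 = -1692*1/263630 + 785*(1/361146) = -846/131815 + 785/361146 = -202054741/47604459990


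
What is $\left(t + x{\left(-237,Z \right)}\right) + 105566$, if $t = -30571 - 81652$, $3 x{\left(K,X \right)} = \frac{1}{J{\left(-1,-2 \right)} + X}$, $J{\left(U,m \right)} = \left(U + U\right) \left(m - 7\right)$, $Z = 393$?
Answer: $- \frac{8208080}{1233} \approx -6657.0$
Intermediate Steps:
$J{\left(U,m \right)} = 2 U \left(-7 + m\right)$
$x{\left(K,X \right)} = \frac{1}{3 \left(18 + X\right)}$ ($x{\left(K,X \right)} = \frac{1}{3 \left(2 \left(-1\right) \left(-7 - 2\right) + X\right)} = \frac{1}{3 \left(2 \left(-1\right) \left(-9\right) + X\right)} = \frac{1}{3 \left(18 + X\right)}$)
$t = -112223$ ($t = -30571 - 81652 = -112223$)
$\left(t + x{\left(-237,Z \right)}\right) + 105566 = \left(-112223 + \frac{1}{3 \left(18 + 393\right)}\right) + 105566 = \left(-112223 + \frac{1}{3 \cdot 411}\right) + 105566 = \left(-112223 + \frac{1}{3} \cdot \frac{1}{411}\right) + 105566 = \left(-112223 + \frac{1}{1233}\right) + 105566 = - \frac{138370958}{1233} + 105566 = - \frac{8208080}{1233}$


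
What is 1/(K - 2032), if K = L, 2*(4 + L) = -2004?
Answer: -1/3038 ≈ -0.00032916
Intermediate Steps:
L = -1006 (L = -4 + (½)*(-2004) = -4 - 1002 = -1006)
K = -1006
1/(K - 2032) = 1/(-1006 - 2032) = 1/(-3038) = -1/3038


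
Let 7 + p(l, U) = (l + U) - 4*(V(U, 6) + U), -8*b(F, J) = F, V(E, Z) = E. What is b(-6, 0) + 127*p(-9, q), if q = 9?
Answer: -40129/4 ≈ -10032.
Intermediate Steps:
b(F, J) = -F/8
p(l, U) = -7 + l - 7*U (p(l, U) = -7 + ((l + U) - 4*(U + U)) = -7 + ((U + l) - 8*U) = -7 + (l - 7*U) = -7 + l - 7*U)
b(-6, 0) + 127*p(-9, q) = -⅛*(-6) + 127*(-7 - 9 - 7*9) = ¾ + 127*(-7 - 9 - 63) = ¾ + 127*(-79) = ¾ - 10033 = -40129/4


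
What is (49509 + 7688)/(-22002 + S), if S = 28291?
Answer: 57197/6289 ≈ 9.0948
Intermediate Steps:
(49509 + 7688)/(-22002 + S) = (49509 + 7688)/(-22002 + 28291) = 57197/6289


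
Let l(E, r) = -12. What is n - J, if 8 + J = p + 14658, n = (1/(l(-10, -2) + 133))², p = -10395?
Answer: -62297454/14641 ≈ -4255.0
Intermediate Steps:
n = 1/14641 (n = (1/(-12 + 133))² = (1/121)² = 1/14641 ≈ 6.8301e-5)
J = 4255 (J = -8 + (-10395 + 14658) = -8 + 4263 = 4255)
n - J = 1/14641 - 1*4255 = 1/14641 - 4255 = -62297454/14641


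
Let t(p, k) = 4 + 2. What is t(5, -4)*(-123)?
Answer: -738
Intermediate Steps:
t(p, k) = 6
t(5, -4)*(-123) = 6*(-123) = -738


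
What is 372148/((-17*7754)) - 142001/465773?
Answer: -96027389111/30698632657 ≈ -3.1281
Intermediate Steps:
372148/((-17*7754)) - 142001/465773 = 372148/(-131818) - 142001*1/465773 = 372148*(-1/131818) - 142001/465773 = -186074/65909 - 142001/465773 = -96027389111/30698632657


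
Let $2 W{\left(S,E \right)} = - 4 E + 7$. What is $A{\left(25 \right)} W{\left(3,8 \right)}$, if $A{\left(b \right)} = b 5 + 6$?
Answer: $- \frac{3275}{2} \approx -1637.5$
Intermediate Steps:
$W{\left(S,E \right)} = \frac{7}{2} - 2 E$ ($W{\left(S,E \right)} = \frac{- 4 E + 7}{2} = \frac{7 - 4 E}{2} = \frac{7}{2} - 2 E$)
$A{\left(b \right)} = 6 + 5 b$ ($A{\left(b \right)} = 5 b + 6 = 6 + 5 b$)
$A{\left(25 \right)} W{\left(3,8 \right)} = \left(6 + 5 \cdot 25\right) \left(\frac{7}{2} - 16\right) = \left(6 + 125\right) \left(\frac{7}{2} - 16\right) = 131 \left(- \frac{25}{2}\right) = - \frac{3275}{2}$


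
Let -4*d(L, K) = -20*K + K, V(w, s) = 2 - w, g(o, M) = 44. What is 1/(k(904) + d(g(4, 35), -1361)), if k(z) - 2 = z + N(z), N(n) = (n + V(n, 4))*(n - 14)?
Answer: -4/15115 ≈ -0.00026464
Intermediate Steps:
N(n) = -28 + 2*n (N(n) = (n + (2 - n))*(n - 14) = 2*(-14 + n) = -28 + 2*n)
d(L, K) = 19*K/4 (d(L, K) = -(-20*K + K)/4 = -(-19)*K/4 = 19*K/4)
k(z) = -26 + 3*z (k(z) = 2 + (z + (-28 + 2*z)) = 2 + (-28 + 3*z) = -26 + 3*z)
1/(k(904) + d(g(4, 35), -1361)) = 1/((-26 + 3*904) + (19/4)*(-1361)) = 1/((-26 + 2712) - 25859/4) = 1/(2686 - 25859/4) = 1/(-15115/4) = -4/15115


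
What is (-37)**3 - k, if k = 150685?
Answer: -201338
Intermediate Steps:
(-37)**3 - k = (-37)**3 - 1*150685 = -50653 - 150685 = -201338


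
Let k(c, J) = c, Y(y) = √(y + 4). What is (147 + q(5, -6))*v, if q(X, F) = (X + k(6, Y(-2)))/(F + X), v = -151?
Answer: -20536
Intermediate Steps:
Y(y) = √(4 + y)
q(X, F) = (6 + X)/(F + X) (q(X, F) = (X + 6)/(F + X) = (6 + X)/(F + X))
(147 + q(5, -6))*v = (147 + (6 + 5)/(-6 + 5))*(-151) = (147 + 11/(-1))*(-151) = (147 - 1*11)*(-151) = (147 - 11)*(-151) = 136*(-151) = -20536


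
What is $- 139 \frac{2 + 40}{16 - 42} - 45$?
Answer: $\frac{2334}{13} \approx 179.54$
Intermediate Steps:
$- 139 \frac{2 + 40}{16 - 42} - 45 = - 139 \frac{42}{-26} - 45 = - 139 \cdot 42 \left(- \frac{1}{26}\right) - 45 = \left(-139\right) \left(- \frac{21}{13}\right) - 45 = \frac{2919}{13} - 45 = \frac{2334}{13}$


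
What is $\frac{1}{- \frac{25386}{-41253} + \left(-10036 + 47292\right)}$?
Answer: $\frac{13751}{512315718} \approx 2.6841 \cdot 10^{-5}$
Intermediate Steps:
$\frac{1}{- \frac{25386}{-41253} + \left(-10036 + 47292\right)} = \frac{1}{\left(-25386\right) \left(- \frac{1}{41253}\right) + 37256} = \frac{1}{\frac{8462}{13751} + 37256} = \frac{1}{\frac{512315718}{13751}} = \frac{13751}{512315718}$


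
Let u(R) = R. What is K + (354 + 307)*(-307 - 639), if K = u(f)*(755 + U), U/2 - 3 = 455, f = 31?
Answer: -573505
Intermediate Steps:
U = 916 (U = 6 + 2*455 = 6 + 910 = 916)
K = 51801 (K = 31*(755 + 916) = 31*1671 = 51801)
K + (354 + 307)*(-307 - 639) = 51801 + (354 + 307)*(-307 - 639) = 51801 + 661*(-946) = 51801 - 625306 = -573505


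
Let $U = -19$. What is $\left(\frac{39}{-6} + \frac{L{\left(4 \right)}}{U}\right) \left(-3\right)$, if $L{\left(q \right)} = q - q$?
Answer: $\frac{39}{2} \approx 19.5$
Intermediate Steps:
$L{\left(q \right)} = 0$
$\left(\frac{39}{-6} + \frac{L{\left(4 \right)}}{U}\right) \left(-3\right) = \left(\frac{39}{-6} + \frac{0}{-19}\right) \left(-3\right) = \left(39 \left(- \frac{1}{6}\right) + 0 \left(- \frac{1}{19}\right)\right) \left(-3\right) = \left(- \frac{13}{2} + 0\right) \left(-3\right) = \left(- \frac{13}{2}\right) \left(-3\right) = \frac{39}{2}$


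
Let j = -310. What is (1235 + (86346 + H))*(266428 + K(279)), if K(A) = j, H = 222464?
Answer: 82508555310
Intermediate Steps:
K(A) = -310
(1235 + (86346 + H))*(266428 + K(279)) = (1235 + (86346 + 222464))*(266428 - 310) = (1235 + 308810)*266118 = 310045*266118 = 82508555310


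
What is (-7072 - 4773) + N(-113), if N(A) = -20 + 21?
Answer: -11844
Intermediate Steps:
N(A) = 1
(-7072 - 4773) + N(-113) = (-7072 - 4773) + 1 = -11845 + 1 = -11844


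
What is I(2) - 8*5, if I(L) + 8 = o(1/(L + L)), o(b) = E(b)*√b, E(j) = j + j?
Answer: -191/4 ≈ -47.750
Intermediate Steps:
E(j) = 2*j
o(b) = 2*b^(3/2) (o(b) = (2*b)*√b = 2*b^(3/2))
I(L) = -8 + √2*(1/L)^(3/2)/2 (I(L) = -8 + 2*(1/(L + L))^(3/2) = -8 + 2*(1/(2*L))^(3/2) = -8 + 2*(√2*(1/L)^(3/2)/4) = -8 + √2*(1/L)^(3/2)/2)
I(2) - 8*5 = (-8 + (½)*√2*√(1/2)/2) - 8*5 = (-8 + (½)*√2*(½)*√(½)) - 40 = (-8 + (½)*√2*(½)*(√2/2)) - 40 = (-8 + ¼) - 40 = -31/4 - 40 = -191/4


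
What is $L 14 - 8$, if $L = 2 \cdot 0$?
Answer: $-8$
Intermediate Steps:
$L = 0$
$L 14 - 8 = 0 \cdot 14 - 8 = 0 - 8 = -8$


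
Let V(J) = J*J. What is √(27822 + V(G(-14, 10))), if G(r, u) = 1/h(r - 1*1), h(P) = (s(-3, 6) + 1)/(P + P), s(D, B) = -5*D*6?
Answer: √230394882/91 ≈ 166.80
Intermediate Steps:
s(D, B) = -30*D
h(P) = 91/(2*P) (h(P) = (-30*(-3) + 1)/(P + P) = (90 + 1)/((2*P)) = 91*(1/(2*P)) = 91/(2*P))
G(r, u) = -2/91 + 2*r/91 (G(r, u) = 1/(91/(2*(r - 1*1))) = 1/(91/(2*(r - 1))) = 1/(91/(2*(-1 + r))) = -2/91 + 2*r/91)
V(J) = J²
√(27822 + V(G(-14, 10))) = √(27822 + (-2/91 + (2/91)*(-14))²) = √(27822 + (-2/91 - 4/13)²) = √(27822 + (-30/91)²) = √(27822 + 900/8281) = √(230394882/8281) = √230394882/91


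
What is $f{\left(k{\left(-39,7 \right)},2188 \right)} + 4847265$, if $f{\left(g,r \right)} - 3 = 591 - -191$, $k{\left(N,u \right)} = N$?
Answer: $4848050$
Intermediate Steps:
$f{\left(g,r \right)} = 785$ ($f{\left(g,r \right)} = 3 + \left(591 - -191\right) = 3 + \left(591 + 191\right) = 3 + 782 = 785$)
$f{\left(k{\left(-39,7 \right)},2188 \right)} + 4847265 = 785 + 4847265 = 4848050$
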